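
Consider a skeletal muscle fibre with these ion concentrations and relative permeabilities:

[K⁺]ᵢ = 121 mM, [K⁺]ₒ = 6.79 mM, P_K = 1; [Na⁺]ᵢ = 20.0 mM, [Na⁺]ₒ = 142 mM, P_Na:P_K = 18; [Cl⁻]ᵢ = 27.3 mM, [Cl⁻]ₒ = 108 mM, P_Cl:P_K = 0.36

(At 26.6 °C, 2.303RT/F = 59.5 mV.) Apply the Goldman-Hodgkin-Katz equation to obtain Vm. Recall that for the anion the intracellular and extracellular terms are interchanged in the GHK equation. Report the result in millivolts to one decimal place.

Vm = 59.5 · log₁₀[(Σ P·[cation]ₒ + Σ P·[anion]ᵢ) / (Σ P·[cation]ᵢ + Σ P·[anion]ₒ)]
Numerator = 1×6.79 + 18×142 + 0.36×27.3 = 2573
Denominator = 1×121 + 18×20.0 + 0.36×108 = 519.9
Vm = 59.5 · log₁₀(4.9485) = 59.5 × (0.6945) = 41.32 mV

41.3 mV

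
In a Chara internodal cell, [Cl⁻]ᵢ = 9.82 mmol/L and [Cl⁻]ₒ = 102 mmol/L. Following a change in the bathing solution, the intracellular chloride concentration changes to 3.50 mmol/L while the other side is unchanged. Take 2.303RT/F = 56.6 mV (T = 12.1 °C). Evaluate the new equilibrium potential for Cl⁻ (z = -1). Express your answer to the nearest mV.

After the shift: [Cl⁻]_out = 102, [Cl⁻]_in = 3.50 mmol/L.
E_new = (56.6/-1)·log₁₀(102/3.50) = -56.60 · (1.4645) = -82.89 mV

-83 mV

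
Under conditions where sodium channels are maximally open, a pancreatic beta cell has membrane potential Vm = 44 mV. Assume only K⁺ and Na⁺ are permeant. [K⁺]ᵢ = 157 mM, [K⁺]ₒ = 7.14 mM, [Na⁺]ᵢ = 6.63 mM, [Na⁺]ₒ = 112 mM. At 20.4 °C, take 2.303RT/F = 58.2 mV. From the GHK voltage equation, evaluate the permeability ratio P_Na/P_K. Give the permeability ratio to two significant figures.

12

Let α = P_Na/P_K. GHK: Vm = 58.2·log₁₀[(Kₒ + α·Naₒ)/(Kᵢ + α·Naᵢ)].
10^(Vm/58.2) = 10^(44.0/58.2) = 5.7018
So 5.7018·(Kᵢ + α·Naᵢ) = Kₒ + α·Naₒ → α = (5.7018·157.0 − 7.14) / (112.0 − 5.7018·6.63)
α = (895.2 − 7.14) / (112.0 − 37.8) = 888/74.2 = 11.97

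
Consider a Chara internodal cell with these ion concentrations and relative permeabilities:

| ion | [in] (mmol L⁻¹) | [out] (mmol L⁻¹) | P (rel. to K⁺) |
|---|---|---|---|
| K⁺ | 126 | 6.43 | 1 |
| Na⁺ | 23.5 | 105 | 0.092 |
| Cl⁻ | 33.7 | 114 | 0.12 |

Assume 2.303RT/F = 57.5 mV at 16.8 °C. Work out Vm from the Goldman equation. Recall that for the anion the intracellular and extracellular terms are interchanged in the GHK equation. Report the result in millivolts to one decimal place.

-48.8 mV

Vm = 57.5 · log₁₀[(Σ P·[cation]ₒ + Σ P·[anion]ᵢ) / (Σ P·[cation]ᵢ + Σ P·[anion]ₒ)]
Numerator = 1×6.43 + 0.092×105 + 0.12×33.7 = 20.13
Denominator = 1×126 + 0.092×23.5 + 0.12×114 = 141.8
Vm = 57.5 · log₁₀(0.14195) = 57.5 × (-0.8479) = -48.75 mV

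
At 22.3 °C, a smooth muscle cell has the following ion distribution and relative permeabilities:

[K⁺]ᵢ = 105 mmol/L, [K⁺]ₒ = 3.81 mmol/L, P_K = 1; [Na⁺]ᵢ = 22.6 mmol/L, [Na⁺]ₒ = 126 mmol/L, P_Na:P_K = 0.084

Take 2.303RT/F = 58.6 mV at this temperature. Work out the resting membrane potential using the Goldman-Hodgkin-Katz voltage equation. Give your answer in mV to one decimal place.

-51.0 mV

Vm = 58.6 · log₁₀[(Σ P·[cation]ₒ + Σ P·[anion]ᵢ) / (Σ P·[cation]ᵢ + Σ P·[anion]ₒ)]
Numerator = 1×3.81 + 0.084×126 = 14.39
Denominator = 1×105 + 0.084×22.6 = 106.9
Vm = 58.6 · log₁₀(0.13465) = 58.6 × (-0.8708) = -51.03 mV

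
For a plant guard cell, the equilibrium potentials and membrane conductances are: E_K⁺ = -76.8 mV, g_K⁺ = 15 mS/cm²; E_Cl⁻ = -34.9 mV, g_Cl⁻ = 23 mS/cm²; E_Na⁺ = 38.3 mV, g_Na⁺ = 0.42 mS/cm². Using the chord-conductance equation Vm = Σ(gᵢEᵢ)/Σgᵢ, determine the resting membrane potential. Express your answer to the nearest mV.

Σ gᵢEᵢ = 15·(-76.8) + 23·(-34.9) + 0.42·(38.3) = -1938.61
Σ gᵢ = 15 + 23 + 0.42 = 38.42
Vm = -1938.61 / 38.42 = -50.46 mV

-50 mV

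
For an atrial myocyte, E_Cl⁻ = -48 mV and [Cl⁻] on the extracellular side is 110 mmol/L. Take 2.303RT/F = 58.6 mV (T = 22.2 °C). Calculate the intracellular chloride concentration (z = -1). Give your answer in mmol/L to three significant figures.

Nernst: E = (58.6/-1) · log₁₀([out]/[in]), so log₁₀([out]/[in]) = -48.0 × -1 / 58.6 = 0.8191.
[out]/[in] = 10^(0.8191) = 6.593.
[in] = 110 / 6.593 = 16.68 mmol/L.

16.7 mmol/L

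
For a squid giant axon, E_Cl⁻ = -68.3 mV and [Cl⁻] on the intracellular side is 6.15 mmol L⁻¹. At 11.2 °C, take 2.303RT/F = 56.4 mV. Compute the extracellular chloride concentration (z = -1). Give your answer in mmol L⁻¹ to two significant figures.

Nernst: E = (56.4/-1) · log₁₀([out]/[in]), so log₁₀([out]/[in]) = -68.3 × -1 / 56.4 = 1.2110.
[out]/[in] = 10^(1.2110) = 16.26.
[out] = 16.26 × 6.15 = 99.97 mmol L⁻¹.

100 mmol L⁻¹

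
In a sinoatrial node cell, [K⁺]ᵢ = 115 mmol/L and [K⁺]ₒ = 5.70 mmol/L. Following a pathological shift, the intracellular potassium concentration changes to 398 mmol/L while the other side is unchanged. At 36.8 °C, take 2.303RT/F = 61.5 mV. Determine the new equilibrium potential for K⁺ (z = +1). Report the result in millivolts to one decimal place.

-113.4 mV

After the shift: [K⁺]_out = 5.70, [K⁺]_in = 398 mmol/L.
E_new = (61.5/1)·log₁₀(5.70/398) = 61.50 · (-1.8440) = -113.41 mV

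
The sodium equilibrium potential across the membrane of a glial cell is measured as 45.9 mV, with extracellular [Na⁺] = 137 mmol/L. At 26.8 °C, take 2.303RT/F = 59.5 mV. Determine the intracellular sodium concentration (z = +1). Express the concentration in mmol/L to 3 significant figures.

23.2 mmol/L

Nernst: E = (59.5/1) · log₁₀([out]/[in]), so log₁₀([out]/[in]) = 45.9 × 1 / 59.5 = 0.7714.
[out]/[in] = 10^(0.7714) = 5.908.
[in] = 137 / 5.908 = 23.19 mmol/L.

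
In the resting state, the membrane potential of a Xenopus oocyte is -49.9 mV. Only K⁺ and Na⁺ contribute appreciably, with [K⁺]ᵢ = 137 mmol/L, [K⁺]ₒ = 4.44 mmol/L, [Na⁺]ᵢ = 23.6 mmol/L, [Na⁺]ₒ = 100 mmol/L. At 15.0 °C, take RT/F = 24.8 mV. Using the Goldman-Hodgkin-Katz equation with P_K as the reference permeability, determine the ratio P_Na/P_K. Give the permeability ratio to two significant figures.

0.14

Let α = P_Na/P_K. GHK: Vm = 24.8·ln[(Kₒ + α·Naₒ)/(Kᵢ + α·Naᵢ)].
e^(Vm/24.8) = e^(-49.9/24.8) = 0.13371
So 0.13371·(Kᵢ + α·Naᵢ) = Kₒ + α·Naₒ → α = (0.13371·137.0 − 4.44) / (100.0 − 0.13371·23.6)
α = (18.32 − 4.44) / (100.0 − 3.156) = 13.88/96.84 = 0.1433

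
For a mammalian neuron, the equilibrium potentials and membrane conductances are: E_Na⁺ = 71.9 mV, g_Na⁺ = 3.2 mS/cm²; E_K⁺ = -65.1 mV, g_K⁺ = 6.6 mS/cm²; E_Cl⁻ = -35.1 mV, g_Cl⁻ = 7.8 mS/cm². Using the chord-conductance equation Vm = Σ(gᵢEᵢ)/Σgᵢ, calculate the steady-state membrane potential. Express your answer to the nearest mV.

Σ gᵢEᵢ = 3.2·(71.9) + 6.6·(-65.1) + 7.8·(-35.1) = -473.36
Σ gᵢ = 3.2 + 6.6 + 7.8 = 17.6
Vm = -473.36 / 17.6 = -26.90 mV

-27 mV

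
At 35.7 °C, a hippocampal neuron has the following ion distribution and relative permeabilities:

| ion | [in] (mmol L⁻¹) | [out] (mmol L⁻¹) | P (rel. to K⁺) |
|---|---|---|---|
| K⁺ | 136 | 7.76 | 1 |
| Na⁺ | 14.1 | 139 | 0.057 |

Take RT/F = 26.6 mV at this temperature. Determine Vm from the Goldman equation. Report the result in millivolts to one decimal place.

Vm = 26.6 · ln[(Σ P·[cation]ₒ + Σ P·[anion]ᵢ) / (Σ P·[cation]ᵢ + Σ P·[anion]ₒ)]
Numerator = 1×7.76 + 0.057×139 = 15.68
Denominator = 1×136 + 0.057×14.1 = 136.8
Vm = 26.6 · ln(0.11464) = 26.6 × (-2.1660) = -57.61 mV

-57.6 mV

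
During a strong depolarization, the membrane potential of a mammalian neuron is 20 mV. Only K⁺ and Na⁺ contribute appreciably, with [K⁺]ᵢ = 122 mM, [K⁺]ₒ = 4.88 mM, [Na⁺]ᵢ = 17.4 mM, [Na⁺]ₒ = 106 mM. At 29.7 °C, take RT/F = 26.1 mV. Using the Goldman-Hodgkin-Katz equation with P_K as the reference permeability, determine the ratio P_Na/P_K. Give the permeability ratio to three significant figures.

Let α = P_Na/P_K. GHK: Vm = 26.1·ln[(Kₒ + α·Naₒ)/(Kᵢ + α·Naᵢ)].
e^(Vm/26.1) = e^(20.0/26.1) = 2.1518
So 2.1518·(Kᵢ + α·Naᵢ) = Kₒ + α·Naₒ → α = (2.1518·122.0 − 4.88) / (106.0 − 2.1518·17.4)
α = (262.5 − 4.88) / (106.0 − 37.44) = 257.6/68.56 = 3.758

3.76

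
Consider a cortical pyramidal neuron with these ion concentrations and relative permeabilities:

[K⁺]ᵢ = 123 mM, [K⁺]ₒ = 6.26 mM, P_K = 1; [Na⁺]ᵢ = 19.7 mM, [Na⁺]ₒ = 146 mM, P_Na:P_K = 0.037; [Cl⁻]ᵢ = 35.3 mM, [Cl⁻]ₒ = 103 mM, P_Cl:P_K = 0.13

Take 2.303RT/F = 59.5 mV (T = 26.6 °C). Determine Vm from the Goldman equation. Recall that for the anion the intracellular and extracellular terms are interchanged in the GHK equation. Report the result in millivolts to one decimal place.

Vm = 59.5 · log₁₀[(Σ P·[cation]ₒ + Σ P·[anion]ᵢ) / (Σ P·[cation]ᵢ + Σ P·[anion]ₒ)]
Numerator = 1×6.26 + 0.037×146 + 0.13×35.3 = 16.25
Denominator = 1×123 + 0.037×19.7 + 0.13×103 = 137.1
Vm = 59.5 · log₁₀(0.11852) = 59.5 × (-0.9262) = -55.11 mV

-55.1 mV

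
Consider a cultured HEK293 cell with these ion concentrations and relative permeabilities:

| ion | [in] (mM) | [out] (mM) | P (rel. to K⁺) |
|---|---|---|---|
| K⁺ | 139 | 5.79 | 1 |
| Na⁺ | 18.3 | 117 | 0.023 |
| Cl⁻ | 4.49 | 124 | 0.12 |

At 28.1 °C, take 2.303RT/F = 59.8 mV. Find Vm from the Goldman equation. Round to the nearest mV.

Vm = 59.8 · log₁₀[(Σ P·[cation]ₒ + Σ P·[anion]ᵢ) / (Σ P·[cation]ᵢ + Σ P·[anion]ₒ)]
Numerator = 1×5.79 + 0.023×117 + 0.12×4.49 = 9.02
Denominator = 1×139 + 0.023×18.3 + 0.12×124 = 154.3
Vm = 59.8 · log₁₀(0.058456) = 59.8 × (-1.2332) = -73.74 mV

-74 mV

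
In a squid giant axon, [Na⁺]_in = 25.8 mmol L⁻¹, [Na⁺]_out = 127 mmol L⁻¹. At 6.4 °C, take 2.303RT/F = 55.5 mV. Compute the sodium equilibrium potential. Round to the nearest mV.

38 mV

E = (55.5/z) · log₁₀([Na⁺]_out/[Na⁺]_in) with z = +1.
= (55.5/1) · log₁₀(127/25.8) = 55.50 · log₁₀(4.922)
= 55.50 · (0.6922) = 38.42 mV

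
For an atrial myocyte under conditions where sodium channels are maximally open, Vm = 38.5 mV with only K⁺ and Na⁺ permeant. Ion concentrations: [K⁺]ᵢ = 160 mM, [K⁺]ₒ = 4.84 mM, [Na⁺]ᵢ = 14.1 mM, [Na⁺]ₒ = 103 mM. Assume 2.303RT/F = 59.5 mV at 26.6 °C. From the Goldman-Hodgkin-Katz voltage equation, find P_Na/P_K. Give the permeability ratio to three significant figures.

Let α = P_Na/P_K. GHK: Vm = 59.5·log₁₀[(Kₒ + α·Naₒ)/(Kᵢ + α·Naᵢ)].
10^(Vm/59.5) = 10^(38.5/59.5) = 4.4367
So 4.4367·(Kᵢ + α·Naᵢ) = Kₒ + α·Naₒ → α = (4.4367·160.0 − 4.84) / (103.0 − 4.4367·14.1)
α = (709.9 − 4.84) / (103.0 − 62.56) = 705/40.44 = 17.43

17.4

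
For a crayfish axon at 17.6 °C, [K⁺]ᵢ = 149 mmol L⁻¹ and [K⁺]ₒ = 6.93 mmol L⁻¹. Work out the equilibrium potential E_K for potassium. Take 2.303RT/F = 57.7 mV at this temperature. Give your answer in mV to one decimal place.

E = (57.7/z) · log₁₀([K⁺]_out/[K⁺]_in) with z = +1.
= (57.7/1) · log₁₀(6.93/149) = 57.70 · log₁₀(0.04651)
= 57.70 · (-1.3325) = -76.88 mV

-76.9 mV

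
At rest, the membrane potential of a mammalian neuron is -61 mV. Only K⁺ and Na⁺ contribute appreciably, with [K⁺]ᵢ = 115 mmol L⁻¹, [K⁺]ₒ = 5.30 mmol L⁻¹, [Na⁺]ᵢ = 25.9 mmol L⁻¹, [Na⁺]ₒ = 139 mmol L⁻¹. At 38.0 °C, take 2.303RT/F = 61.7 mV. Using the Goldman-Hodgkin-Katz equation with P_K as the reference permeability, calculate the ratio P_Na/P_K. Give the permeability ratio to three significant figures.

Let α = P_Na/P_K. GHK: Vm = 61.7·log₁₀[(Kₒ + α·Naₒ)/(Kᵢ + α·Naᵢ)].
10^(Vm/61.7) = 10^(-61.0/61.7) = 0.10265
So 0.10265·(Kᵢ + α·Naᵢ) = Kₒ + α·Naₒ → α = (0.10265·115.0 − 5.3) / (139.0 − 0.10265·25.9)
α = (11.8 − 5.3) / (139.0 − 2.659) = 6.504/136.3 = 0.04771

0.0477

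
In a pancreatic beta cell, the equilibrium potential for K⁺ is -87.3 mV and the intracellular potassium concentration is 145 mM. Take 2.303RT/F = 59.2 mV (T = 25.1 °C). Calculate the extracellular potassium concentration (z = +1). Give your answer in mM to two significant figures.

4.9 mM

Nernst: E = (59.2/1) · log₁₀([out]/[in]), so log₁₀([out]/[in]) = -87.3 × 1 / 59.2 = -1.4747.
[out]/[in] = 10^(-1.4747) = 0.03352.
[out] = 0.03352 × 145 = 4.861 mM.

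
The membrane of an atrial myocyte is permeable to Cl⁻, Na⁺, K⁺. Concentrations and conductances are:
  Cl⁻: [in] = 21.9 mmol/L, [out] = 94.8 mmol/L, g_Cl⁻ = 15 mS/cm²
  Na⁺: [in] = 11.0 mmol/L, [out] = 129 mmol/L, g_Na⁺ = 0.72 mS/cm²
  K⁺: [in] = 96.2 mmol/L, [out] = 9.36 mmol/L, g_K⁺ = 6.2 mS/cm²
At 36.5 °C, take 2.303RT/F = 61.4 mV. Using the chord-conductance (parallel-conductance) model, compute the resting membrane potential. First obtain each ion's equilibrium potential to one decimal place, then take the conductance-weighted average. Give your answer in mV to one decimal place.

E_Cl⁻ = (61.4/-1)·log₁₀(94.8/21.9) = -39.1 mV
E_Na⁺ = (61.4/1)·log₁₀(129/11.0) = 65.6 mV
E_K⁺ = (61.4/1)·log₁₀(9.36/96.2) = -62.1 mV
Vm = (Σ gᵢEᵢ)/(Σ gᵢ) = (15·-39.1 + 0.72·65.6 + 6.2·-62.1) / (15 + 0.72 + 6.2)
= -924.29 / 21.92 = -42.17 mV

-42.2 mV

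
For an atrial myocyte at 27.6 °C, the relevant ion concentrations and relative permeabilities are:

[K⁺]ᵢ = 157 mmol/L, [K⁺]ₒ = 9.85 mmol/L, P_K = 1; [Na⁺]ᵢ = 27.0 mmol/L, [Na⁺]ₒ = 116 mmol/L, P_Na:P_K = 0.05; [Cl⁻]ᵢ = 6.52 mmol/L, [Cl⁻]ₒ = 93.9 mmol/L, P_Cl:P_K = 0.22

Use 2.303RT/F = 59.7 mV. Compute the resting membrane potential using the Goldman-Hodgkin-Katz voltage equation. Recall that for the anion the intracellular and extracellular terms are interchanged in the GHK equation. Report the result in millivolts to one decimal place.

Vm = 59.7 · log₁₀[(Σ P·[cation]ₒ + Σ P·[anion]ᵢ) / (Σ P·[cation]ᵢ + Σ P·[anion]ₒ)]
Numerator = 1×9.85 + 0.05×116 + 0.22×6.52 = 17.08
Denominator = 1×157 + 0.05×27.0 + 0.22×93.9 = 179
Vm = 59.7 · log₁₀(0.095439) = 59.7 × (-1.0203) = -60.91 mV

-60.9 mV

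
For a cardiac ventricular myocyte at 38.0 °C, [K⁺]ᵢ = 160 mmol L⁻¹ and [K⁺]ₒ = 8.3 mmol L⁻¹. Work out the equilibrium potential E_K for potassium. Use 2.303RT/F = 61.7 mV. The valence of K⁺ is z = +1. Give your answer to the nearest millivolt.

-79 mV

E = (61.7/z) · log₁₀([K⁺]_out/[K⁺]_in) with z = +1.
= (61.7/1) · log₁₀(8.3/160) = 61.70 · log₁₀(0.05188)
= 61.70 · (-1.2850) = -79.29 mV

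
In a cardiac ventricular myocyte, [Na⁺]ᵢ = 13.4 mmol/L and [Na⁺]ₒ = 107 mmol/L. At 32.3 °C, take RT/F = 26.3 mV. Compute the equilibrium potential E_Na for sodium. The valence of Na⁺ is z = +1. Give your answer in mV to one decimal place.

E = (26.3/z) · ln([Na⁺]_out/[Na⁺]_in) with z = +1.
= (26.3/1) · ln(107/13.4) = 26.30 · ln(7.985)
= 26.30 · (2.0776) = 54.64 mV

54.6 mV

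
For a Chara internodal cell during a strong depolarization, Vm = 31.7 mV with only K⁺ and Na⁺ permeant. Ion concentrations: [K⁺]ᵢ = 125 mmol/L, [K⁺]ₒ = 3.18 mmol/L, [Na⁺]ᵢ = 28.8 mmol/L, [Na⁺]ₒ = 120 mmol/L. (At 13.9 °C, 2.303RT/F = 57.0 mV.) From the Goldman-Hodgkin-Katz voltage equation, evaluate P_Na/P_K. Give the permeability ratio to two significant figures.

Let α = P_Na/P_K. GHK: Vm = 57.0·log₁₀[(Kₒ + α·Naₒ)/(Kᵢ + α·Naᵢ)].
10^(Vm/57.0) = 10^(31.7/57.0) = 3.5987
So 3.5987·(Kᵢ + α·Naᵢ) = Kₒ + α·Naₒ → α = (3.5987·125.0 − 3.18) / (120.0 − 3.5987·28.8)
α = (449.8 − 3.18) / (120.0 − 103.6) = 446.7/16.36 = 27.3

27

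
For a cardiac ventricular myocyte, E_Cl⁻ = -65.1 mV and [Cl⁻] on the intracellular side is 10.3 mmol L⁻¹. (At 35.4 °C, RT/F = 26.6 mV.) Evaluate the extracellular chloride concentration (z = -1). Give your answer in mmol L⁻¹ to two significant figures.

Nernst: E = (26.6/-1) · ln([out]/[in]), so ln([out]/[in]) = -65.1 × -1 / 26.6 = 2.4474.
[out]/[in] = e^(2.4474) = 11.56.
[out] = 11.56 × 10.3 = 119 mmol L⁻¹.

120 mmol L⁻¹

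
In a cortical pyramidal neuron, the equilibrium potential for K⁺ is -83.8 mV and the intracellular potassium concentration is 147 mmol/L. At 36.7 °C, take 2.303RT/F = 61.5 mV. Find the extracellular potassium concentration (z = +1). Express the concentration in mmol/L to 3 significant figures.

Nernst: E = (61.5/1) · log₁₀([out]/[in]), so log₁₀([out]/[in]) = -83.8 × 1 / 61.5 = -1.3626.
[out]/[in] = 10^(-1.3626) = 0.04339.
[out] = 0.04339 × 147 = 6.378 mmol/L.

6.38 mmol/L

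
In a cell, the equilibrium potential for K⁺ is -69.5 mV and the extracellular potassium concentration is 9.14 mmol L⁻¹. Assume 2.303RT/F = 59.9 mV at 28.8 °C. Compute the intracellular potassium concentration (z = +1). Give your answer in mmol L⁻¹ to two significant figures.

130 mmol L⁻¹

Nernst: E = (59.9/1) · log₁₀([out]/[in]), so log₁₀([out]/[in]) = -69.5 × 1 / 59.9 = -1.1603.
[out]/[in] = 10^(-1.1603) = 0.06914.
[in] = 9.14 / 0.06914 = 132.2 mmol L⁻¹.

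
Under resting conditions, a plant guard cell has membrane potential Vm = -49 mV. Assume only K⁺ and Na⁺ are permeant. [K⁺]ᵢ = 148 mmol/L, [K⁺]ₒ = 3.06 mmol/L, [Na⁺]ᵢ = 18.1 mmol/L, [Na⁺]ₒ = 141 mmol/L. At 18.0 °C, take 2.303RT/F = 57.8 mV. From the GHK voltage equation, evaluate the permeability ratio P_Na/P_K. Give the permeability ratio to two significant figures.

0.13

Let α = P_Na/P_K. GHK: Vm = 57.8·log₁₀[(Kₒ + α·Naₒ)/(Kᵢ + α·Naᵢ)].
10^(Vm/57.8) = 10^(-49.0/57.8) = 0.14199
So 0.14199·(Kᵢ + α·Naᵢ) = Kₒ + α·Naₒ → α = (0.14199·148.0 − 3.06) / (141.0 − 0.14199·18.1)
α = (21.01 − 3.06) / (141.0 − 2.57) = 17.95/138.4 = 0.1297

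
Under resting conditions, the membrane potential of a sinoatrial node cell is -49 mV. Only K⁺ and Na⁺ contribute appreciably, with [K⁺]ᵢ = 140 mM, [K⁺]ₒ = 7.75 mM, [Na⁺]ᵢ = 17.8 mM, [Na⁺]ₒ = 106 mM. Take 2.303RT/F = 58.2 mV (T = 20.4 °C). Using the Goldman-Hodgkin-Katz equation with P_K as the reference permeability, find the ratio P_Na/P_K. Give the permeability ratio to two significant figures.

0.12

Let α = P_Na/P_K. GHK: Vm = 58.2·log₁₀[(Kₒ + α·Naₒ)/(Kᵢ + α·Naᵢ)].
10^(Vm/58.2) = 10^(-49.0/58.2) = 0.1439
So 0.1439·(Kᵢ + α·Naᵢ) = Kₒ + α·Naₒ → α = (0.1439·140.0 − 7.75) / (106.0 − 0.1439·17.8)
α = (20.15 − 7.75) / (106.0 − 2.562) = 12.4/103.4 = 0.1198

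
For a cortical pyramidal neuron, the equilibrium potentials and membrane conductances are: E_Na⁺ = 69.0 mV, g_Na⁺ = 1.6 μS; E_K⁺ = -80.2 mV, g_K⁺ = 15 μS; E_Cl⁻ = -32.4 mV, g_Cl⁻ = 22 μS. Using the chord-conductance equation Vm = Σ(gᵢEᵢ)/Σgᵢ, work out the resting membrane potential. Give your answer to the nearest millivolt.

-47 mV

Σ gᵢEᵢ = 1.6·(69.0) + 15·(-80.2) + 22·(-32.4) = -1805.40
Σ gᵢ = 1.6 + 15 + 22 = 38.6
Vm = -1805.40 / 38.6 = -46.77 mV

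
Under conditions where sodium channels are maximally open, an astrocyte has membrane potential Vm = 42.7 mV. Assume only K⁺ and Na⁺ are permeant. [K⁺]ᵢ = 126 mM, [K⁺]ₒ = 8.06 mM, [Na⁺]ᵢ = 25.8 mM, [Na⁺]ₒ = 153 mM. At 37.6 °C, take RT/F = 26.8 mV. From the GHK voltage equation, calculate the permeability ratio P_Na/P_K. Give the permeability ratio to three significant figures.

Let α = P_Na/P_K. GHK: Vm = 26.8·ln[(Kₒ + α·Naₒ)/(Kᵢ + α·Naᵢ)].
e^(Vm/26.8) = e^(42.7/26.8) = 4.9199
So 4.9199·(Kᵢ + α·Naᵢ) = Kₒ + α·Naₒ → α = (4.9199·126.0 − 8.06) / (153.0 − 4.9199·25.8)
α = (619.9 − 8.06) / (153.0 − 126.9) = 611.8/26.07 = 23.47

23.5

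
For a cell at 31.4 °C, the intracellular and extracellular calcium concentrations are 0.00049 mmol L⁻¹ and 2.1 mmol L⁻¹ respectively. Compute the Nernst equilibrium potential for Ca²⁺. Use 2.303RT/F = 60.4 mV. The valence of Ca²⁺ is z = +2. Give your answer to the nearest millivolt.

110 mV

E = (60.4/z) · log₁₀([Ca²⁺]_out/[Ca²⁺]_in) with z = +2.
= (60.4/2) · log₁₀(2.1/0.00049) = 30.20 · log₁₀(4286)
= 30.20 · (3.6320) = 109.69 mV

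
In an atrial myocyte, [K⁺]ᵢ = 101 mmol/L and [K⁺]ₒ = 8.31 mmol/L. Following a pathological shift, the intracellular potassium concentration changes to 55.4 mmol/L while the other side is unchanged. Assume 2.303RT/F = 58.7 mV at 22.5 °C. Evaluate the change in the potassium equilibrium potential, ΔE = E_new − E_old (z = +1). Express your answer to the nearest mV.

E_old = (58.7/1)·log₁₀(8.31/101) = -63.67 mV
E_new = (58.7/1)·log₁₀(8.31/55.4) = -48.36 mV
ΔE = -48.36 − (-63.67) = 15.31 mV

15 mV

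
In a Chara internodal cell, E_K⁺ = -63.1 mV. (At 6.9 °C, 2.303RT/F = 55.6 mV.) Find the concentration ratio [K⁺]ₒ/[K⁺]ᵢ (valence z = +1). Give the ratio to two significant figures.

0.073

log₁₀([out]/[in]) = E·z/(55.6) = -63.1 × 1 / 55.6 = -1.1349
[out]/[in] = 10^(-1.1349) = 0.0733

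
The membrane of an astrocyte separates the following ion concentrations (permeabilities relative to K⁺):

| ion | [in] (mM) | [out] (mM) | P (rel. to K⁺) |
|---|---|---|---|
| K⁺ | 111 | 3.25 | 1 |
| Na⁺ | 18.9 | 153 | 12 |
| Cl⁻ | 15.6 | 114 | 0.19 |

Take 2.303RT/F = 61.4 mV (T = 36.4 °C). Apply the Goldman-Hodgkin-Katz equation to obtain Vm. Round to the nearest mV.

44 mV

Vm = 61.4 · log₁₀[(Σ P·[cation]ₒ + Σ P·[anion]ᵢ) / (Σ P·[cation]ᵢ + Σ P·[anion]ₒ)]
Numerator = 1×3.25 + 12×153 + 0.19×15.6 = 1842
Denominator = 1×111 + 12×18.9 + 0.19×114 = 359.5
Vm = 61.4 · log₁₀(5.1249) = 61.4 × (0.7097) = 43.57 mV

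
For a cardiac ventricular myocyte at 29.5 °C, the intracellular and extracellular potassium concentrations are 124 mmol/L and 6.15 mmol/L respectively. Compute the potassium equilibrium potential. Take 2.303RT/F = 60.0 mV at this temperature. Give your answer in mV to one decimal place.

-78.3 mV

E = (60.0/z) · log₁₀([K⁺]_out/[K⁺]_in) with z = +1.
= (60.0/1) · log₁₀(6.15/124) = 60.00 · log₁₀(0.0496)
= 60.00 · (-1.3045) = -78.27 mV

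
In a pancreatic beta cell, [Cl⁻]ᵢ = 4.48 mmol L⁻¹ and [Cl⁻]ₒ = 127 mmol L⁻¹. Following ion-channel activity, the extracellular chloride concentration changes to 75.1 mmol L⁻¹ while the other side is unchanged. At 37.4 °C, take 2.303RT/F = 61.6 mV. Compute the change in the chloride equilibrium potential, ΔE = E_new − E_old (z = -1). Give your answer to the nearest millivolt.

E_old = (61.6/-1)·log₁₀(127/4.48) = -89.48 mV
E_new = (61.6/-1)·log₁₀(75.1/4.48) = -75.42 mV
ΔE = -75.42 − (-89.48) = 14.05 mV

14 mV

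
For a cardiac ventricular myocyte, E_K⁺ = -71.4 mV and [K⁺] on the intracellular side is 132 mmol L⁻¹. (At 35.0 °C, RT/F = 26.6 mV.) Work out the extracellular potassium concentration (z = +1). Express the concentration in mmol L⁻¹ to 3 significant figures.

9.01 mmol L⁻¹

Nernst: E = (26.6/1) · ln([out]/[in]), so ln([out]/[in]) = -71.4 × 1 / 26.6 = -2.6842.
[out]/[in] = e^(-2.6842) = 0.06828.
[out] = 0.06828 × 132 = 9.012 mmol L⁻¹.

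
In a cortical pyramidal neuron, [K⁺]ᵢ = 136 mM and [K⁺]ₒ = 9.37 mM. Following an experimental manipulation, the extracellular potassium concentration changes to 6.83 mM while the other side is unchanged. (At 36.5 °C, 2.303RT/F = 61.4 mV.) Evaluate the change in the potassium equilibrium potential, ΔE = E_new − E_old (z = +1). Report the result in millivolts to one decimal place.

-8.4 mV

E_old = (61.4/1)·log₁₀(9.37/136) = -71.33 mV
E_new = (61.4/1)·log₁₀(6.83/136) = -79.77 mV
ΔE = -79.77 − (-71.33) = -8.43 mV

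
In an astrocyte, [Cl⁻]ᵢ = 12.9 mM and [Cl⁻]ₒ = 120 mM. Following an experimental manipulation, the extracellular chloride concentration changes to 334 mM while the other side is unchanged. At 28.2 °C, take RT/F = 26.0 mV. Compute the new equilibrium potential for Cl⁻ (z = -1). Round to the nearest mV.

After the shift: [Cl⁻]_out = 334, [Cl⁻]_in = 12.9 mM.
E_new = (26.0/-1)·ln(334/12.9) = -26.00 · (3.2539) = -84.60 mV

-85 mV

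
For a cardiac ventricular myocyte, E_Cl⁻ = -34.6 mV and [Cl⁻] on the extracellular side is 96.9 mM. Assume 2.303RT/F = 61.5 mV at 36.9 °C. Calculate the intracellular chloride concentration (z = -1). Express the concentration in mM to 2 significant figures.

27 mM

Nernst: E = (61.5/-1) · log₁₀([out]/[in]), so log₁₀([out]/[in]) = -34.6 × -1 / 61.5 = 0.5626.
[out]/[in] = 10^(0.5626) = 3.653.
[in] = 96.9 / 3.653 = 26.53 mM.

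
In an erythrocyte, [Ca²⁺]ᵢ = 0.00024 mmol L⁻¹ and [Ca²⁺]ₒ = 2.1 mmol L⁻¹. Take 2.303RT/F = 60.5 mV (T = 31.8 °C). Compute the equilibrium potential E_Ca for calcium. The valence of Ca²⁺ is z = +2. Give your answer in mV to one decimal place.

E = (60.5/z) · log₁₀([Ca²⁺]_out/[Ca²⁺]_in) with z = +2.
= (60.5/2) · log₁₀(2.1/0.00024) = 30.25 · log₁₀(8750)
= 30.25 · (3.9420) = 119.25 mV

119.2 mV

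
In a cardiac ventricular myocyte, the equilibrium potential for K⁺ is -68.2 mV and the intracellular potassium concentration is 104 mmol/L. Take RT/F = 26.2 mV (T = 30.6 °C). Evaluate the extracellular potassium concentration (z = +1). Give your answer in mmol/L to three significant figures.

Nernst: E = (26.2/1) · ln([out]/[in]), so ln([out]/[in]) = -68.2 × 1 / 26.2 = -2.6031.
[out]/[in] = e^(-2.6031) = 0.07405.
[out] = 0.07405 × 104 = 7.701 mmol/L.

7.70 mmol/L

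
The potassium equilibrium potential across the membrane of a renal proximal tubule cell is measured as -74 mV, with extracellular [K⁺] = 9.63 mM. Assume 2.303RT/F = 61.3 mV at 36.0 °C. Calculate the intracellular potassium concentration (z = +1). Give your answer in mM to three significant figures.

Nernst: E = (61.3/1) · log₁₀([out]/[in]), so log₁₀([out]/[in]) = -74.0 × 1 / 61.3 = -1.2072.
[out]/[in] = 10^(-1.2072) = 0.06206.
[in] = 9.63 / 0.06206 = 155.2 mM.

155 mM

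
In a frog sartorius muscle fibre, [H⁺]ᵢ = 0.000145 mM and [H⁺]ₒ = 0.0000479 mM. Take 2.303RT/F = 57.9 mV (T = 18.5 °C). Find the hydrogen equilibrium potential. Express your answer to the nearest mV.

E = (57.9/z) · log₁₀([H⁺]_out/[H⁺]_in) with z = +1.
= (57.9/1) · log₁₀(0.0000479/0.000145) = 57.90 · log₁₀(0.3303)
= 57.90 · (-0.4810) = -27.85 mV

-28 mV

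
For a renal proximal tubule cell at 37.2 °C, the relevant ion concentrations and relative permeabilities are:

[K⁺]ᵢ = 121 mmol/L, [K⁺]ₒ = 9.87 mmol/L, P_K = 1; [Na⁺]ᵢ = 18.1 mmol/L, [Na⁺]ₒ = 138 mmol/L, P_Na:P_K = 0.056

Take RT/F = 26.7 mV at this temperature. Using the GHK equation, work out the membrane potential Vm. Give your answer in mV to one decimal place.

Vm = 26.7 · ln[(Σ P·[cation]ₒ + Σ P·[anion]ᵢ) / (Σ P·[cation]ᵢ + Σ P·[anion]ₒ)]
Numerator = 1×9.87 + 0.056×138 = 17.6
Denominator = 1×121 + 0.056×18.1 = 122
Vm = 26.7 · ln(0.14423) = 26.7 × (-1.9363) = -51.70 mV

-51.7 mV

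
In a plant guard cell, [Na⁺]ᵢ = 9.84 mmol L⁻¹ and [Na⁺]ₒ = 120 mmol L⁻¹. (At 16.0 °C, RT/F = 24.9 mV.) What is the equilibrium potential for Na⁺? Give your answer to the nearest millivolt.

E = (24.9/z) · ln([Na⁺]_out/[Na⁺]_in) with z = +1.
= (24.9/1) · ln(120/9.84) = 24.90 · ln(12.2)
= 24.90 · (2.5010) = 62.28 mV

62 mV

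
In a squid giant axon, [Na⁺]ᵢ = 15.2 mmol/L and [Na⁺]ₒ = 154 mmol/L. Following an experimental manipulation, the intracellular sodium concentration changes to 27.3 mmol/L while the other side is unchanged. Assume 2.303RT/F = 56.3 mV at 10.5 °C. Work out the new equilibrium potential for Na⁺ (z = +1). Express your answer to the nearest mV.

After the shift: [Na⁺]_out = 154, [Na⁺]_in = 27.3 mmol/L.
E_new = (56.3/1)·log₁₀(154/27.3) = 56.30 · (0.7514) = 42.30 mV

42 mV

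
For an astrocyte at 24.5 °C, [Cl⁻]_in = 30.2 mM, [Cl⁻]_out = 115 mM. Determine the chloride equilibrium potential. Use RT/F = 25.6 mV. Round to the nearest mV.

-34 mV

E = (25.6/z) · ln([Cl⁻]_out/[Cl⁻]_in) with z = -1.
For an anion, dividing by z = -1 reverses the sign.
= (25.6/-1) · ln(115/30.2) = -25.60 · ln(3.808)
= -25.60 · (1.3371) = -34.23 mV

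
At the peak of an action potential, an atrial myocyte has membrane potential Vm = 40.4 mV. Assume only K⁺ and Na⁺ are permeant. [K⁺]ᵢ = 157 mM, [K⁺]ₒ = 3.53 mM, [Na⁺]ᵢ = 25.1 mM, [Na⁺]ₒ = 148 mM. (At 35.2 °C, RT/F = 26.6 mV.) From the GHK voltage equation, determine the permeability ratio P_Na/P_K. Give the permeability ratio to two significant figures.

21

Let α = P_Na/P_K. GHK: Vm = 26.6·ln[(Kₒ + α·Naₒ)/(Kᵢ + α·Naᵢ)].
e^(Vm/26.6) = e^(40.4/26.6) = 4.5667
So 4.5667·(Kᵢ + α·Naᵢ) = Kₒ + α·Naₒ → α = (4.5667·157.0 − 3.53) / (148.0 − 4.5667·25.1)
α = (717 − 3.53) / (148.0 − 114.6) = 713.4/33.38 = 21.38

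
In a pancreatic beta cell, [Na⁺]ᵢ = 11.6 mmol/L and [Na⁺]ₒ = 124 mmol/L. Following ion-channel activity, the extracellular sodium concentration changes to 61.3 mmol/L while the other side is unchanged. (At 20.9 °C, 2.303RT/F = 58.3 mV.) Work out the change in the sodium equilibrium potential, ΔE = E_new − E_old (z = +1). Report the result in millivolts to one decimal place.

-17.8 mV

E_old = (58.3/1)·log₁₀(124/11.6) = 59.99 mV
E_new = (58.3/1)·log₁₀(61.3/11.6) = 42.15 mV
ΔE = 42.15 − (59.99) = -17.84 mV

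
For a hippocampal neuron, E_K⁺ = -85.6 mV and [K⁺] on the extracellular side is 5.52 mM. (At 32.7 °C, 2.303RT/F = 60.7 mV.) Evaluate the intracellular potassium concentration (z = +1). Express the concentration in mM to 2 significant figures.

Nernst: E = (60.7/1) · log₁₀([out]/[in]), so log₁₀([out]/[in]) = -85.6 × 1 / 60.7 = -1.4102.
[out]/[in] = 10^(-1.4102) = 0.03889.
[in] = 5.52 / 0.03889 = 142 mM.

140 mM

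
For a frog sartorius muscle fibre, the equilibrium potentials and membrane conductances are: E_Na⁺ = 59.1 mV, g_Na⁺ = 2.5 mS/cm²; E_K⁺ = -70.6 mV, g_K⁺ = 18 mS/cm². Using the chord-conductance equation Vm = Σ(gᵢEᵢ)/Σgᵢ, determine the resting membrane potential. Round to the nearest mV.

Σ gᵢEᵢ = 2.5·(59.1) + 18·(-70.6) = -1123.05
Σ gᵢ = 2.5 + 18 = 20.5
Vm = -1123.05 / 20.5 = -54.78 mV

-55 mV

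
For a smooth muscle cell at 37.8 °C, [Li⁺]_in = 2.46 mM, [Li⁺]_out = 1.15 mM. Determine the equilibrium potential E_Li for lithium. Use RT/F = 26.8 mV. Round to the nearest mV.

E = (26.8/z) · ln([Li⁺]_out/[Li⁺]_in) with z = +1.
= (26.8/1) · ln(1.15/2.46) = 26.80 · ln(0.4675)
= 26.80 · (-0.7604) = -20.38 mV

-20 mV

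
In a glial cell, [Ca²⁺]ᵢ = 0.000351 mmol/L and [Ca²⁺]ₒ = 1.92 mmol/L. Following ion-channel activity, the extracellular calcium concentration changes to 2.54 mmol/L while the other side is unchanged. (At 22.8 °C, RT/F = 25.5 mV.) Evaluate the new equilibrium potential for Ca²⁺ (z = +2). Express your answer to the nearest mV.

After the shift: [Ca²⁺]_out = 2.54, [Ca²⁺]_in = 0.000351 mmol/L.
E_new = (25.5/2)·ln(2.54/0.000351) = 12.75 · (8.8869) = 113.31 mV

113 mV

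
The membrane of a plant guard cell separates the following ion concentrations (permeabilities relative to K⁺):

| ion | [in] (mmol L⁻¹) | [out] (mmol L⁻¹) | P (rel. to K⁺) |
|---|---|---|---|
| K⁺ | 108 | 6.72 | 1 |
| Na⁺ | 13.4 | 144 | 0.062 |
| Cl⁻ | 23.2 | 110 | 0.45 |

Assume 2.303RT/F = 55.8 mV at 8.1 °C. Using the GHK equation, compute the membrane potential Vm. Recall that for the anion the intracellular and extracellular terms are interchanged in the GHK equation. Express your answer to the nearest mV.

Vm = 55.8 · log₁₀[(Σ P·[cation]ₒ + Σ P·[anion]ᵢ) / (Σ P·[cation]ᵢ + Σ P·[anion]ₒ)]
Numerator = 1×6.72 + 0.062×144 + 0.45×23.2 = 26.09
Denominator = 1×108 + 0.062×13.4 + 0.45×110 = 158.3
Vm = 55.8 · log₁₀(0.16477) = 55.8 × (-0.7831) = -43.70 mV

-44 mV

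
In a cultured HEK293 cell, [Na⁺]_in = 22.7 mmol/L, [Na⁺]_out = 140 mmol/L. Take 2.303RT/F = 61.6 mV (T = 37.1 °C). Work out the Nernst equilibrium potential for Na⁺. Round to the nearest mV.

E = (61.6/z) · log₁₀([Na⁺]_out/[Na⁺]_in) with z = +1.
= (61.6/1) · log₁₀(140/22.7) = 61.60 · log₁₀(6.167)
= 61.60 · (0.7901) = 48.67 mV

49 mV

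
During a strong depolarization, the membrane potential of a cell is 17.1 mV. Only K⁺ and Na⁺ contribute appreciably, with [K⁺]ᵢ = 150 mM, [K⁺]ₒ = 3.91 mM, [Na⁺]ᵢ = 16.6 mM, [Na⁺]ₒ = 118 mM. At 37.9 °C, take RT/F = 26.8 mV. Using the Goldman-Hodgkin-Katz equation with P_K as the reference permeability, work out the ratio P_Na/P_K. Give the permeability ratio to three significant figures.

Let α = P_Na/P_K. GHK: Vm = 26.8·ln[(Kₒ + α·Naₒ)/(Kᵢ + α·Naᵢ)].
e^(Vm/26.8) = e^(17.1/26.8) = 1.8928
So 1.8928·(Kᵢ + α·Naᵢ) = Kₒ + α·Naₒ → α = (1.8928·150.0 − 3.91) / (118.0 − 1.8928·16.6)
α = (283.9 − 3.91) / (118.0 − 31.42) = 280/86.58 = 3.234

3.23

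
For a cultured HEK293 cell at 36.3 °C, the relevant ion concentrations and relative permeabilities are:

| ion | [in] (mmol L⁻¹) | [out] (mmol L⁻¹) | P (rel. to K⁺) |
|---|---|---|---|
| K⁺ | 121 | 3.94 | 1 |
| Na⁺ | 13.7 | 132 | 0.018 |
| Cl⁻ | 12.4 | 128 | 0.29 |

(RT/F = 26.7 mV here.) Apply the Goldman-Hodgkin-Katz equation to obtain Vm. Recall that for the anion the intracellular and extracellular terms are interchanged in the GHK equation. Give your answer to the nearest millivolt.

Vm = 26.7 · ln[(Σ P·[cation]ₒ + Σ P·[anion]ᵢ) / (Σ P·[cation]ᵢ + Σ P·[anion]ₒ)]
Numerator = 1×3.94 + 0.018×132 + 0.29×12.4 = 9.912
Denominator = 1×121 + 0.018×13.7 + 0.29×128 = 158.4
Vm = 26.7 · ln(0.062589) = 26.7 × (-2.7712) = -73.99 mV

-74 mV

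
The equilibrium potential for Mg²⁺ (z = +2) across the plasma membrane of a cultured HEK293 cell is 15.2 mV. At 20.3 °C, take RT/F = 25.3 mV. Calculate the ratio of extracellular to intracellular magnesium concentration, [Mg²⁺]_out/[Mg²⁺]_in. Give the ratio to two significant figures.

3.3

ln([out]/[in]) = E·z/(25.3) = 15.2 × 2 / 25.3 = 1.2016
[out]/[in] = e^(1.2016) = 3.325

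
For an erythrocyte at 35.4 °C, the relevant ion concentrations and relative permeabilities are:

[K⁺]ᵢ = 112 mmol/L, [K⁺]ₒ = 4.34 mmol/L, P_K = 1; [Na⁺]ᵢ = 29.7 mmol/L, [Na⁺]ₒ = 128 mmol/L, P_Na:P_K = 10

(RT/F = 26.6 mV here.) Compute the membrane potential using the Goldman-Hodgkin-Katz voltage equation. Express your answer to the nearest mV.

30 mV

Vm = 26.6 · ln[(Σ P·[cation]ₒ + Σ P·[anion]ᵢ) / (Σ P·[cation]ᵢ + Σ P·[anion]ₒ)]
Numerator = 1×4.34 + 10×128 = 1284
Denominator = 1×112 + 10×29.7 = 409
Vm = 26.6 · ln(3.1402) = 26.6 × (1.1443) = 30.44 mV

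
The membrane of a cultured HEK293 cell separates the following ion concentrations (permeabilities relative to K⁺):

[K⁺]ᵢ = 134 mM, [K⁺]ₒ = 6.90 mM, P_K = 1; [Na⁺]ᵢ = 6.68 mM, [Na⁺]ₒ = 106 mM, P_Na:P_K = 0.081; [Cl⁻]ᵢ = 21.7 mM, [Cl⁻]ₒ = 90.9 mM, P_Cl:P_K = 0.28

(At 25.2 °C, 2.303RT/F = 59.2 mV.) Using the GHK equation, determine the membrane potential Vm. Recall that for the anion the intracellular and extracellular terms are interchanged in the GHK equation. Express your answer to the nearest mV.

-52 mV

Vm = 59.2 · log₁₀[(Σ P·[cation]ₒ + Σ P·[anion]ᵢ) / (Σ P·[cation]ᵢ + Σ P·[anion]ₒ)]
Numerator = 1×6.90 + 0.081×106 + 0.28×21.7 = 21.56
Denominator = 1×134 + 0.081×6.68 + 0.28×90.9 = 160
Vm = 59.2 · log₁₀(0.13477) = 59.2 × (-0.8704) = -51.53 mV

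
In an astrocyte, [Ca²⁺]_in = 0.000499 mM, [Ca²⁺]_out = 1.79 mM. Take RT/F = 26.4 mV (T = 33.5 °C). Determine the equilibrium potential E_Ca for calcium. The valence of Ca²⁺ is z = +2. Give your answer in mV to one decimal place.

108.0 mV

E = (26.4/z) · ln([Ca²⁺]_out/[Ca²⁺]_in) with z = +2.
= (26.4/2) · ln(1.79/0.000499) = 13.20 · ln(3587)
= 13.20 · (8.1851) = 108.04 mV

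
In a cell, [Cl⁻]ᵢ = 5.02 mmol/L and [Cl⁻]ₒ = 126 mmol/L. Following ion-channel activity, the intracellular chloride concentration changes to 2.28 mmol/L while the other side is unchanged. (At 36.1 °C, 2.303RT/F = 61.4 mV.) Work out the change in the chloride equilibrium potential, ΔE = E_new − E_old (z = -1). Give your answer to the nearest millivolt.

E_old = (61.4/-1)·log₁₀(126/5.02) = -85.94 mV
E_new = (61.4/-1)·log₁₀(126/2.28) = -106.99 mV
ΔE = -106.99 − (-85.94) = -21.05 mV

-21 mV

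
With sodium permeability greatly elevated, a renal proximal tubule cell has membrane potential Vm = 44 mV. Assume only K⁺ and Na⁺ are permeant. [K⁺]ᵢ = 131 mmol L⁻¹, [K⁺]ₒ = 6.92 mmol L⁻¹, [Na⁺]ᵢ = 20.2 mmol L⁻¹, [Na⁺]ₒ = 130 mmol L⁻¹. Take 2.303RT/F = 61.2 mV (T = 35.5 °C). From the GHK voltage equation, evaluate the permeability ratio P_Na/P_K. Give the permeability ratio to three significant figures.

28.0

Let α = P_Na/P_K. GHK: Vm = 61.2·log₁₀[(Kₒ + α·Naₒ)/(Kᵢ + α·Naᵢ)].
10^(Vm/61.2) = 10^(44.0/61.2) = 5.2355
So 5.2355·(Kᵢ + α·Naᵢ) = Kₒ + α·Naₒ → α = (5.2355·131.0 − 6.92) / (130.0 − 5.2355·20.2)
α = (685.8 − 6.92) / (130.0 − 105.8) = 678.9/24.24 = 28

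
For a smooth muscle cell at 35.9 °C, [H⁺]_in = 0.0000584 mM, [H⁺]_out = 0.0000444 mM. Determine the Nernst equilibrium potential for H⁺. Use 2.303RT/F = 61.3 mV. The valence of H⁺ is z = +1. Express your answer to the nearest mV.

-7 mV

E = (61.3/z) · log₁₀([H⁺]_out/[H⁺]_in) with z = +1.
= (61.3/1) · log₁₀(0.0000444/0.0000584) = 61.30 · log₁₀(0.7603)
= 61.30 · (-0.1190) = -7.30 mV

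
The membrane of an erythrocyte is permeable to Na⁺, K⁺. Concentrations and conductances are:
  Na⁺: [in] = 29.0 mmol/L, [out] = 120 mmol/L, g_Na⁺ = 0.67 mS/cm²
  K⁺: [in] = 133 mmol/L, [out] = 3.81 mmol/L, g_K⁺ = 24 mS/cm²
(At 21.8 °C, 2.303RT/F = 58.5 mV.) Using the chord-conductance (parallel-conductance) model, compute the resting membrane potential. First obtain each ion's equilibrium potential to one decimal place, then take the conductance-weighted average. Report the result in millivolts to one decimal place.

-86.9 mV

E_Na⁺ = (58.5/1)·log₁₀(120/29.0) = 36.1 mV
E_K⁺ = (58.5/1)·log₁₀(3.81/133) = -90.3 mV
Vm = (Σ gᵢEᵢ)/(Σ gᵢ) = (0.67·36.1 + 24·-90.3) / (0.67 + 24)
= -2143.01 / 24.67 = -86.87 mV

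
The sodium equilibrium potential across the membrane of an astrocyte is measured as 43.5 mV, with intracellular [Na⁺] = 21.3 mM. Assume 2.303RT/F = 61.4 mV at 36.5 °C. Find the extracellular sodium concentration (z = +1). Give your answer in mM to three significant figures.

109 mM

Nernst: E = (61.4/1) · log₁₀([out]/[in]), so log₁₀([out]/[in]) = 43.5 × 1 / 61.4 = 0.7085.
[out]/[in] = 10^(0.7085) = 5.111.
[out] = 5.111 × 21.3 = 108.9 mM.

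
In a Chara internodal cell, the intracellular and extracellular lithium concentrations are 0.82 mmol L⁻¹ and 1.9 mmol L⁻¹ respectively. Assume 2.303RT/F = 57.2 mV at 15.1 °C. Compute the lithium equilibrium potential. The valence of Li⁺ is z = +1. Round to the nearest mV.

E = (57.2/z) · log₁₀([Li⁺]_out/[Li⁺]_in) with z = +1.
= (57.2/1) · log₁₀(1.9/0.82) = 57.20 · log₁₀(2.317)
= 57.20 · (0.3649) = 20.87 mV

21 mV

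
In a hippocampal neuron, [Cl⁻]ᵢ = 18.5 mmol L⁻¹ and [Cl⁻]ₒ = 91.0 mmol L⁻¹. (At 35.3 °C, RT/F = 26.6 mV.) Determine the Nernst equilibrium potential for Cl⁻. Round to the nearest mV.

E = (26.6/z) · ln([Cl⁻]_out/[Cl⁻]_in) with z = -1.
For an anion, dividing by z = -1 reverses the sign.
= (26.6/-1) · ln(91.0/18.5) = -26.60 · ln(4.919)
= -26.60 · (1.5931) = -42.38 mV

-42 mV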